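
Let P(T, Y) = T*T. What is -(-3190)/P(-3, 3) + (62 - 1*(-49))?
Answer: 4189/9 ≈ 465.44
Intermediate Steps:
P(T, Y) = T²
-(-3190)/P(-3, 3) + (62 - 1*(-49)) = -(-3190)/((-3)²) + (62 - 1*(-49)) = -(-3190)/9 + (62 + 49) = -(-3190)/9 + 111 = -58*(-55/9) + 111 = 3190/9 + 111 = 4189/9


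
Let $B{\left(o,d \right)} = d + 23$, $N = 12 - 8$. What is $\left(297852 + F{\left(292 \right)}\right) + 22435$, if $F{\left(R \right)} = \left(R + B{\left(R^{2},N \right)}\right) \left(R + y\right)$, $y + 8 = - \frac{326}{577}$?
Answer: $\frac{236975497}{577} \approx 4.107 \cdot 10^{5}$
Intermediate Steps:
$N = 4$
$B{\left(o,d \right)} = 23 + d$
$y = - \frac{4942}{577}$ ($y = -8 - \frac{326}{577} = - \frac{4942}{577} \approx -8.565$)
$F{\left(R \right)} = \left(27 + R\right) \left(- \frac{4942}{577} + R\right)$ ($F{\left(R \right)} = \left(R + \left(23 + 4\right)\right) \left(R - \frac{4942}{577}\right) = \left(R + 27\right) \left(- \frac{4942}{577} + R\right) = \left(27 + R\right) \left(- \frac{4942}{577} + R\right)$)
$\left(297852 + F{\left(292 \right)}\right) + 22435 = \left(297852 + \left(- \frac{133434}{577} + 292^{2} + \frac{10637}{577} \cdot 292\right)\right) + 22435 = \left(297852 + \left(- \frac{133434}{577} + 85264 + \frac{3106004}{577}\right)\right) + 22435 = \left(297852 + \frac{52169898}{577}\right) + 22435 = \frac{224030502}{577} + 22435 = \frac{236975497}{577}$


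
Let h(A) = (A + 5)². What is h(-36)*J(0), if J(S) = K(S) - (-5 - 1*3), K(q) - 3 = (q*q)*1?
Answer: 10571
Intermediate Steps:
h(A) = (5 + A)²
K(q) = 3 + q² (K(q) = 3 + (q*q)*1 = 3 + q²*1 = 3 + q²)
J(S) = 11 + S² (J(S) = (3 + S²) - (-5 - 1*3) = (3 + S²) - (-5 - 3) = (3 + S²) - 1*(-8) = (3 + S²) + 8 = 11 + S²)
h(-36)*J(0) = (5 - 36)²*(11 + 0²) = (-31)²*(11 + 0) = 961*11 = 10571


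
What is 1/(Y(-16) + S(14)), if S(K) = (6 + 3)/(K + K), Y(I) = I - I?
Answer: 28/9 ≈ 3.1111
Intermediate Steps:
Y(I) = 0
S(K) = 9/(2*K)
1/(Y(-16) + S(14)) = 1/(0 + (9/2)/14) = 1/(0 + (9/2)*(1/14)) = 1/(0 + 9/28) = 1/(9/28) = 28/9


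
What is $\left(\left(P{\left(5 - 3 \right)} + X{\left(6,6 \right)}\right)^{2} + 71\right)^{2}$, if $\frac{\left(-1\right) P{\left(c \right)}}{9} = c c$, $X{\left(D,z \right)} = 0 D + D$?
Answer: $942841$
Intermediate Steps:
$X{\left(D,z \right)} = D$ ($X{\left(D,z \right)} = 0 + D = D$)
$P{\left(c \right)} = - 9 c^{2}$ ($P{\left(c \right)} = - 9 c c = - 9 c^{2}$)
$\left(\left(P{\left(5 - 3 \right)} + X{\left(6,6 \right)}\right)^{2} + 71\right)^{2} = \left(\left(- 9 \left(5 - 3\right)^{2} + 6\right)^{2} + 71\right)^{2} = \left(\left(- 9 \cdot 2^{2} + 6\right)^{2} + 71\right)^{2} = \left(\left(\left(-9\right) 4 + 6\right)^{2} + 71\right)^{2} = \left(\left(-36 + 6\right)^{2} + 71\right)^{2} = \left(\left(-30\right)^{2} + 71\right)^{2} = \left(900 + 71\right)^{2} = 971^{2} = 942841$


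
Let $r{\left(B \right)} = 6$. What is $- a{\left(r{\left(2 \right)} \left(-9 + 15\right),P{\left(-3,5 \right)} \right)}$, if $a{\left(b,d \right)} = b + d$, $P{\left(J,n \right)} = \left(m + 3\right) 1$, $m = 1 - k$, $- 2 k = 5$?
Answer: $- \frac{85}{2} \approx -42.5$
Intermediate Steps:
$k = - \frac{5}{2}$ ($k = \left(- \frac{1}{2}\right) 5 = - \frac{5}{2} \approx -2.5$)
$m = \frac{7}{2}$ ($m = 1 - - \frac{5}{2} = 1 + \frac{5}{2} = \frac{7}{2} \approx 3.5$)
$P{\left(J,n \right)} = \frac{13}{2}$ ($P{\left(J,n \right)} = \left(\frac{7}{2} + 3\right) 1 = \frac{13}{2} \cdot 1 = \frac{13}{2}$)
$- a{\left(r{\left(2 \right)} \left(-9 + 15\right),P{\left(-3,5 \right)} \right)} = - (6 \left(-9 + 15\right) + \frac{13}{2}) = - (6 \cdot 6 + \frac{13}{2}) = - (36 + \frac{13}{2}) = \left(-1\right) \frac{85}{2} = - \frac{85}{2}$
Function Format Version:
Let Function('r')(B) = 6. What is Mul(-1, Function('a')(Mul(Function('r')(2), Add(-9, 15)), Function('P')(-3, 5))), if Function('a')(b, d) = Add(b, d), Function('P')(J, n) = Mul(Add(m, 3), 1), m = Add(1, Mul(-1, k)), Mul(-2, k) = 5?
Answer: Rational(-85, 2) ≈ -42.500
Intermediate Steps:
k = Rational(-5, 2) (k = Mul(Rational(-1, 2), 5) = Rational(-5, 2) ≈ -2.5000)
m = Rational(7, 2) (m = Add(1, Mul(-1, Rational(-5, 2))) = Add(1, Rational(5, 2)) = Rational(7, 2) ≈ 3.5000)
Function('P')(J, n) = Rational(13, 2) (Function('P')(J, n) = Mul(Add(Rational(7, 2), 3), 1) = Mul(Rational(13, 2), 1) = Rational(13, 2))
Mul(-1, Function('a')(Mul(Function('r')(2), Add(-9, 15)), Function('P')(-3, 5))) = Mul(-1, Add(Mul(6, Add(-9, 15)), Rational(13, 2))) = Mul(-1, Add(Mul(6, 6), Rational(13, 2))) = Mul(-1, Add(36, Rational(13, 2))) = Mul(-1, Rational(85, 2)) = Rational(-85, 2)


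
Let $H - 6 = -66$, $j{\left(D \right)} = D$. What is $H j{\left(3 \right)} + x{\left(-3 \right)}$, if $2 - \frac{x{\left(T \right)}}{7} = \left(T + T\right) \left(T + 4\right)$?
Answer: $-124$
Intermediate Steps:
$x{\left(T \right)} = 14 - 14 T \left(4 + T\right)$ ($x{\left(T \right)} = 14 - 7 \left(T + T\right) \left(T + 4\right) = 14 - 7 \cdot 2 T \left(4 + T\right) = 14 - 14 T \left(4 + T\right)$)
$H = -60$ ($H = 6 - 66 = -60$)
$H j{\left(3 \right)} + x{\left(-3 \right)} = \left(-60\right) 3 - \left(-182 + 126\right) = -180 + \left(14 + 168 - 126\right) = -180 + 56 = -124$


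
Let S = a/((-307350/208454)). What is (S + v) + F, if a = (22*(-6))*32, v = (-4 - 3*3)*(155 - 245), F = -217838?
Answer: -10952066684/51225 ≈ -2.1380e+5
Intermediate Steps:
v = 1170 (v = (-4 - 9)*(-90) = -13*(-90) = 1170)
a = -4224 (a = -132*32 = -4224)
S = 146751616/51225 (S = -4224/((-307350/208454)) = -4224/((-307350*1/208454)) = -4224/(-153675/104227) = -4224*(-104227/153675) = 146751616/51225 ≈ 2864.8)
(S + v) + F = (146751616/51225 + 1170) - 217838 = 206684866/51225 - 217838 = -10952066684/51225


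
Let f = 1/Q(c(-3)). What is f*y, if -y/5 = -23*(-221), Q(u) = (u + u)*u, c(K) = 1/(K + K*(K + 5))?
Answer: -2058615/2 ≈ -1.0293e+6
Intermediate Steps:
c(K) = 1/(K + K*(5 + K))
Q(u) = 2*u**2 (Q(u) = (2*u)*u = 2*u**2)
y = -25415 (y = -(-115)*(-221) = -5*5083 = -25415)
f = 81/2 (f = 1/(2*(1/((-3)*(6 - 3)))**2) = 1/(2*(-1/3/3)**2) = 1/(2*(-1/3*1/3)**2) = 1/(2*(-1/9)**2) = 1/(2*(1/81)) = 1/(2/81) = 81/2 ≈ 40.500)
f*y = (81/2)*(-25415) = -2058615/2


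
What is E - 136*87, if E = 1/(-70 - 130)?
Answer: -2366401/200 ≈ -11832.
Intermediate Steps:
E = -1/200 (E = 1/(-200) = -1/200 ≈ -0.0050000)
E - 136*87 = -1/200 - 136*87 = -1/200 - 11832 = -2366401/200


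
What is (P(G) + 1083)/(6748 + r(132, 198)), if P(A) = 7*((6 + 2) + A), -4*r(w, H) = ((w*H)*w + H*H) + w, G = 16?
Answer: -1251/865574 ≈ -0.0014453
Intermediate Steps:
r(w, H) = -w/4 - H²/4 - H*w²/4 (r(w, H) = -(((w*H)*w + H*H) + w)/4 = -(((H*w)*w + H²) + w)/4 = -((H*w² + H²) + w)/4 = -((H² + H*w²) + w)/4 = -(w + H² + H*w²)/4 = -w/4 - H²/4 - H*w²/4)
P(A) = 56 + 7*A (P(A) = 7*(8 + A) = 56 + 7*A)
(P(G) + 1083)/(6748 + r(132, 198)) = ((56 + 7*16) + 1083)/(6748 + (-¼*132 - ¼*198² - ¼*198*132²)) = ((56 + 112) + 1083)/(6748 + (-33 - ¼*39204 - ¼*198*17424)) = (168 + 1083)/(6748 + (-33 - 9801 - 862488)) = 1251/(6748 - 872322) = 1251/(-865574) = 1251*(-1/865574) = -1251/865574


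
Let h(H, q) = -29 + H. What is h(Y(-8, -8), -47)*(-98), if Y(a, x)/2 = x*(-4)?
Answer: -3430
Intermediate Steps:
Y(a, x) = -8*x (Y(a, x) = 2*(x*(-4)) = 2*(-4*x) = -8*x)
h(Y(-8, -8), -47)*(-98) = (-29 - 8*(-8))*(-98) = (-29 + 64)*(-98) = 35*(-98) = -3430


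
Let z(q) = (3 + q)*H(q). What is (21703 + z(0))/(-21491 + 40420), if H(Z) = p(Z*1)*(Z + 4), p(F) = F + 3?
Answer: 21739/18929 ≈ 1.1484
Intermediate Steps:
p(F) = 3 + F
H(Z) = (3 + Z)*(4 + Z) (H(Z) = (3 + Z*1)*(Z + 4) = (3 + Z)*(4 + Z))
z(q) = (3 + q)²*(4 + q) (z(q) = (3 + q)*((3 + q)*(4 + q)) = (3 + q)²*(4 + q))
(21703 + z(0))/(-21491 + 40420) = (21703 + (3 + 0)²*(4 + 0))/(-21491 + 40420) = (21703 + 3²*4)/18929 = (21703 + 9*4)*(1/18929) = (21703 + 36)*(1/18929) = 21739*(1/18929) = 21739/18929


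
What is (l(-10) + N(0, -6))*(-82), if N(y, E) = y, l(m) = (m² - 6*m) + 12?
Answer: -14104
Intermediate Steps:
l(m) = 12 + m² - 6*m
(l(-10) + N(0, -6))*(-82) = ((12 + (-10)² - 6*(-10)) + 0)*(-82) = ((12 + 100 + 60) + 0)*(-82) = (172 + 0)*(-82) = 172*(-82) = -14104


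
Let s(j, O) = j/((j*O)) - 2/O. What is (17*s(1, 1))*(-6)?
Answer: 102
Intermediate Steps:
s(j, O) = -1/O (s(j, O) = j/((O*j)) - 2/O = j*(1/(O*j)) - 2/O = 1/O - 2/O = -1/O)
(17*s(1, 1))*(-6) = (17*(-1/1))*(-6) = (17*(-1*1))*(-6) = (17*(-1))*(-6) = -17*(-6) = 102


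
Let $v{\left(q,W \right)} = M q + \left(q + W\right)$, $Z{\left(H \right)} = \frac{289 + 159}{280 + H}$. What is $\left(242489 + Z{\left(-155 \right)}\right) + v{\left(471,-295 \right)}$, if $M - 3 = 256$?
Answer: $\frac{45582198}{125} \approx 3.6466 \cdot 10^{5}$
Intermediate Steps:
$M = 259$ ($M = 3 + 256 = 259$)
$Z{\left(H \right)} = \frac{448}{280 + H}$
$v{\left(q,W \right)} = W + 260 q$ ($v{\left(q,W \right)} = 259 q + \left(q + W\right) = 259 q + \left(W + q\right) = W + 260 q$)
$\left(242489 + Z{\left(-155 \right)}\right) + v{\left(471,-295 \right)} = \left(242489 + \frac{448}{280 - 155}\right) + \left(-295 + 260 \cdot 471\right) = \left(242489 + \frac{448}{125}\right) + \left(-295 + 122460\right) = \left(242489 + 448 \cdot \frac{1}{125}\right) + 122165 = \left(242489 + \frac{448}{125}\right) + 122165 = \frac{30311573}{125} + 122165 = \frac{45582198}{125}$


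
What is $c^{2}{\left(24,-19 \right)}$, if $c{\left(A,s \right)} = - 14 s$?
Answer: $70756$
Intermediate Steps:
$c^{2}{\left(24,-19 \right)} = \left(\left(-14\right) \left(-19\right)\right)^{2} = 266^{2} = 70756$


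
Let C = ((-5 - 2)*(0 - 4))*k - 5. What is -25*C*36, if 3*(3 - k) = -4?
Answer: -104700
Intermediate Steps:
k = 13/3 (k = 3 - ⅓*(-4) = 3 + 4/3 = 13/3 ≈ 4.3333)
C = 349/3 (C = ((-5 - 2)*(0 - 4))*(13/3) - 5 = -7*(-4)*(13/3) - 5 = 28*(13/3) - 5 = 364/3 - 5 = 349/3 ≈ 116.33)
-25*C*36 = -25*349/3*36 = -8725/3*36 = -104700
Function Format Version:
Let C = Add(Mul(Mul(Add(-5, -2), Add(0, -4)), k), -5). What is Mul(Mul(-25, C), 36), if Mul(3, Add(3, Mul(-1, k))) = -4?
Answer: -104700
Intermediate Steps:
k = Rational(13, 3) (k = Add(3, Mul(Rational(-1, 3), -4)) = Add(3, Rational(4, 3)) = Rational(13, 3) ≈ 4.3333)
C = Rational(349, 3) (C = Add(Mul(Mul(Add(-5, -2), Add(0, -4)), Rational(13, 3)), -5) = Add(Mul(Mul(-7, -4), Rational(13, 3)), -5) = Add(Mul(28, Rational(13, 3)), -5) = Add(Rational(364, 3), -5) = Rational(349, 3) ≈ 116.33)
Mul(Mul(-25, C), 36) = Mul(Mul(-25, Rational(349, 3)), 36) = Mul(Rational(-8725, 3), 36) = -104700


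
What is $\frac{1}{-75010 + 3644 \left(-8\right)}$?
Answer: $- \frac{1}{104162} \approx -9.6004 \cdot 10^{-6}$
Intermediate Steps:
$\frac{1}{-75010 + 3644 \left(-8\right)} = \frac{1}{-75010 - 29152} = \frac{1}{-104162} = - \frac{1}{104162}$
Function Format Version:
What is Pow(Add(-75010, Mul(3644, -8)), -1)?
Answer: Rational(-1, 104162) ≈ -9.6004e-6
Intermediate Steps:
Pow(Add(-75010, Mul(3644, -8)), -1) = Pow(Add(-75010, -29152), -1) = Pow(-104162, -1) = Rational(-1, 104162)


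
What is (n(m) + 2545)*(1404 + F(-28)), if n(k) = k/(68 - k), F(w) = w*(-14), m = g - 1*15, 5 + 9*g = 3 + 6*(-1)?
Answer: 3450712272/755 ≈ 4.5705e+6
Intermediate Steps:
g = -8/9 (g = -5/9 + (3 + 6*(-1))/9 = -5/9 + (3 - 6)/9 = -5/9 + (⅑)*(-3) = -5/9 - ⅓ = -8/9 ≈ -0.88889)
m = -143/9 (m = -8/9 - 1*15 = -8/9 - 15 = -143/9 ≈ -15.889)
F(w) = -14*w
(n(m) + 2545)*(1404 + F(-28)) = (-1*(-143/9)/(-68 - 143/9) + 2545)*(1404 - 14*(-28)) = (-1*(-143/9)/(-755/9) + 2545)*(1404 + 392) = (-1*(-143/9)*(-9/755) + 2545)*1796 = (-143/755 + 2545)*1796 = (1921332/755)*1796 = 3450712272/755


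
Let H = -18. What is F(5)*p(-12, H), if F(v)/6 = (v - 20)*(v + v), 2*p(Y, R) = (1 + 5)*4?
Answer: -10800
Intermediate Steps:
p(Y, R) = 12 (p(Y, R) = ((1 + 5)*4)/2 = (6*4)/2 = (1/2)*24 = 12)
F(v) = 12*v*(-20 + v) (F(v) = 6*((v - 20)*(v + v)) = 6*((-20 + v)*(2*v)) = 6*(2*v*(-20 + v)) = 12*v*(-20 + v))
F(5)*p(-12, H) = (12*5*(-20 + 5))*12 = (12*5*(-15))*12 = -900*12 = -10800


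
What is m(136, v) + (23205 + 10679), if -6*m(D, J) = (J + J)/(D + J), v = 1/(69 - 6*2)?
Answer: 788107955/23259 ≈ 33884.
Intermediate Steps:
v = 1/57 (v = 1/(69 - 12) = 1/57 ≈ 0.017544)
m(D, J) = -J/(3*(D + J)) (m(D, J) = -(J + J)/(6*(D + J)) = -2*J/(6*(D + J)) = -J/(3*(D + J)))
m(136, v) + (23205 + 10679) = -1*1/57/(3*136 + 3*(1/57)) + (23205 + 10679) = -1*1/57/(408 + 1/19) + 33884 = -1*1/57/7753/19 + 33884 = -1*1/57*19/7753 + 33884 = -1/23259 + 33884 = 788107955/23259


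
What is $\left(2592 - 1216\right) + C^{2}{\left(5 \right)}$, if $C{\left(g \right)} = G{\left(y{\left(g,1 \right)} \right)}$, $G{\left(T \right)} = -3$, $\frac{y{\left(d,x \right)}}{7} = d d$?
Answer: $1385$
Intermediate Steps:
$y{\left(d,x \right)} = 7 d^{2}$ ($y{\left(d,x \right)} = 7 d d = 7 d^{2}$)
$C{\left(g \right)} = -3$
$\left(2592 - 1216\right) + C^{2}{\left(5 \right)} = \left(2592 - 1216\right) + \left(-3\right)^{2} = 1376 + 9 = 1385$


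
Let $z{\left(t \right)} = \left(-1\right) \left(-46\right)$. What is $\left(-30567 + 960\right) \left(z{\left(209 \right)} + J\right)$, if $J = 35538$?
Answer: $-1053535488$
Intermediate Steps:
$z{\left(t \right)} = 46$
$\left(-30567 + 960\right) \left(z{\left(209 \right)} + J\right) = \left(-30567 + 960\right) \left(46 + 35538\right) = \left(-29607\right) 35584 = -1053535488$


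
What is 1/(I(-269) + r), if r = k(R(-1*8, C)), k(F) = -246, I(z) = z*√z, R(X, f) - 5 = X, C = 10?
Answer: I/(-246*I + 269*√269) ≈ -1.2599e-5 + 0.00022596*I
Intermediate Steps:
R(X, f) = 5 + X
I(z) = z^(3/2)
r = -246
1/(I(-269) + r) = 1/((-269)^(3/2) - 246) = 1/(-269*I*√269 - 246) = 1/(-246 - 269*I*√269)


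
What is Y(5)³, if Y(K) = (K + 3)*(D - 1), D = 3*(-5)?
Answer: -2097152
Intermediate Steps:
D = -15
Y(K) = -48 - 16*K (Y(K) = (K + 3)*(-15 - 1) = (3 + K)*(-16) = -48 - 16*K)
Y(5)³ = (-48 - 16*5)³ = (-48 - 80)³ = (-128)³ = -2097152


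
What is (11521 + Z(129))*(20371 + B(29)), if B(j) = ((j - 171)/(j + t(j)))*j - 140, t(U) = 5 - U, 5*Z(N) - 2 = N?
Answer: 5602528232/25 ≈ 2.2410e+8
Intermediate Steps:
Z(N) = ⅖ + N/5
B(j) = -140 + j*(-171/5 + j/5) (B(j) = ((j - 171)/(j + (5 - j)))*j - 140 = ((-171 + j)/5)*j - 140 = ((-171 + j)*(⅕))*j - 140 = (-171/5 + j/5)*j - 140 = j*(-171/5 + j/5) - 140 = -140 + j*(-171/5 + j/5))
(11521 + Z(129))*(20371 + B(29)) = (11521 + (⅖ + (⅕)*129))*(20371 + (-140 - 171/5*29 + (⅕)*29²)) = (11521 + (⅖ + 129/5))*(20371 + (-140 - 4959/5 + (⅕)*841)) = (11521 + 131/5)*(20371 + (-140 - 4959/5 + 841/5)) = 57736*(20371 - 4818/5)/5 = (57736/5)*(97037/5) = 5602528232/25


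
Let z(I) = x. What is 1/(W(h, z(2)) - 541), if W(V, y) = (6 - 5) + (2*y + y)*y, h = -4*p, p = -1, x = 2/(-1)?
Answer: -1/528 ≈ -0.0018939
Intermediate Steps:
x = -2 (x = 2*(-1) = -2)
z(I) = -2
h = 4 (h = -4*(-1) = 4)
W(V, y) = 1 + 3*y² (W(V, y) = 1 + (3*y)*y = 1 + 3*y²)
1/(W(h, z(2)) - 541) = 1/((1 + 3*(-2)²) - 541) = 1/((1 + 3*4) - 541) = 1/((1 + 12) - 541) = 1/(13 - 541) = 1/(-528) = -1/528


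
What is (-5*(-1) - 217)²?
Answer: 44944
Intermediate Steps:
(-5*(-1) - 217)² = (5 - 217)² = (-212)² = 44944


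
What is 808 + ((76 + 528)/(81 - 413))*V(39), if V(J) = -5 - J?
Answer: 73708/83 ≈ 888.05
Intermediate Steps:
808 + ((76 + 528)/(81 - 413))*V(39) = 808 + ((76 + 528)/(81 - 413))*(-5 - 1*39) = 808 + (604/(-332))*(-5 - 39) = 808 + (604*(-1/332))*(-44) = 808 - 151/83*(-44) = 808 + 6644/83 = 73708/83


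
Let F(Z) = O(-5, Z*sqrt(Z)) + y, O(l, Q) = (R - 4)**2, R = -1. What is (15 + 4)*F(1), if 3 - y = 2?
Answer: 494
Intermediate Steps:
O(l, Q) = 25 (O(l, Q) = (-1 - 4)**2 = (-5)**2 = 25)
y = 1 (y = 3 - 1*2 = 3 - 2 = 1)
F(Z) = 26 (F(Z) = 25 + 1 = 26)
(15 + 4)*F(1) = (15 + 4)*26 = 19*26 = 494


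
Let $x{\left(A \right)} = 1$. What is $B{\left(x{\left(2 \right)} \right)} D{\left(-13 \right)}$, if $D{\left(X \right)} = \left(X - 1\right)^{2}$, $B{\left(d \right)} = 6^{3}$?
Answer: $42336$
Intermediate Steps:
$B{\left(d \right)} = 216$
$D{\left(X \right)} = \left(-1 + X\right)^{2}$
$B{\left(x{\left(2 \right)} \right)} D{\left(-13 \right)} = 216 \left(-1 - 13\right)^{2} = 216 \left(-14\right)^{2} = 216 \cdot 196 = 42336$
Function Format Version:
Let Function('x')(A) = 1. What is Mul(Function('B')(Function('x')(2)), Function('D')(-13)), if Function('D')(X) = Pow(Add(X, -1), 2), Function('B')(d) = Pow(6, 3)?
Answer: 42336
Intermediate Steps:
Function('B')(d) = 216
Function('D')(X) = Pow(Add(-1, X), 2)
Mul(Function('B')(Function('x')(2)), Function('D')(-13)) = Mul(216, Pow(Add(-1, -13), 2)) = Mul(216, Pow(-14, 2)) = Mul(216, 196) = 42336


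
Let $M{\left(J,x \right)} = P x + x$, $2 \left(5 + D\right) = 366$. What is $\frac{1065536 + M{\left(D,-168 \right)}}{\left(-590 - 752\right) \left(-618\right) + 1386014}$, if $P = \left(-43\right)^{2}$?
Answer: $\frac{377368}{1107685} \approx 0.34068$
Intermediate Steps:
$D = 178$ ($D = -5 + \frac{1}{2} \cdot 366 = -5 + 183 = 178$)
$P = 1849$
$M{\left(J,x \right)} = 1850 x$ ($M{\left(J,x \right)} = 1849 x + x = 1850 x$)
$\frac{1065536 + M{\left(D,-168 \right)}}{\left(-590 - 752\right) \left(-618\right) + 1386014} = \frac{1065536 + 1850 \left(-168\right)}{\left(-590 - 752\right) \left(-618\right) + 1386014} = \frac{1065536 - 310800}{\left(-1342\right) \left(-618\right) + 1386014} = \frac{754736}{829356 + 1386014} = \frac{754736}{2215370} = 754736 \cdot \frac{1}{2215370} = \frac{377368}{1107685}$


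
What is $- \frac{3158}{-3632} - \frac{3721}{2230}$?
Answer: $- \frac{1618083}{2024840} \approx -0.79912$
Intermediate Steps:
$- \frac{3158}{-3632} - \frac{3721}{2230} = \left(-3158\right) \left(- \frac{1}{3632}\right) - \frac{3721}{2230} = \frac{1579}{1816} - \frac{3721}{2230} = - \frac{1618083}{2024840}$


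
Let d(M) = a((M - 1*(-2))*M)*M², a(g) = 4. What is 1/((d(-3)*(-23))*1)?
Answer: -1/828 ≈ -0.0012077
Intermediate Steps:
d(M) = 4*M²
1/((d(-3)*(-23))*1) = 1/(((4*(-3)²)*(-23))*1) = 1/(((4*9)*(-23))*1) = 1/((36*(-23))*1) = 1/(-828*1) = 1/(-828) = -1/828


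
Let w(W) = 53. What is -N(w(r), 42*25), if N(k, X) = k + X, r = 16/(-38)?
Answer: -1103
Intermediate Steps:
r = -8/19 (r = 16*(-1/38) = -8/19 ≈ -0.42105)
N(k, X) = X + k
-N(w(r), 42*25) = -(42*25 + 53) = -(1050 + 53) = -1*1103 = -1103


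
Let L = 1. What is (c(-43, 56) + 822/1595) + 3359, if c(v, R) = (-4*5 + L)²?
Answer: 5934222/1595 ≈ 3720.5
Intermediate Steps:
c(v, R) = 361 (c(v, R) = (-4*5 + 1)² = (-20 + 1)² = (-19)² = 361)
(c(-43, 56) + 822/1595) + 3359 = (361 + 822/1595) + 3359 = 576617/1595 + 3359 = 5934222/1595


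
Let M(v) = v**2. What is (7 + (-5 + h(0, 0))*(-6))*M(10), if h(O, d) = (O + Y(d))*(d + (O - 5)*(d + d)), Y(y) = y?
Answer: 3700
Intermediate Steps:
h(O, d) = (O + d)*(d + 2*d*(-5 + O)) (h(O, d) = (O + d)*(d + (O - 5)*(d + d)) = (O + d)*(d + (-5 + O)*(2*d)) = (O + d)*(d + 2*d*(-5 + O)))
(7 + (-5 + h(0, 0))*(-6))*M(10) = (7 + (-5 + 0*(-9*0 - 9*0 + 2*0**2 + 2*0*0))*(-6))*10**2 = (7 + (-5 + 0*(0 + 0 + 2*0 + 0))*(-6))*100 = (7 + (-5 + 0*(0 + 0 + 0 + 0))*(-6))*100 = (7 + (-5 + 0*0)*(-6))*100 = (7 + (-5 + 0)*(-6))*100 = (7 - 5*(-6))*100 = (7 + 30)*100 = 37*100 = 3700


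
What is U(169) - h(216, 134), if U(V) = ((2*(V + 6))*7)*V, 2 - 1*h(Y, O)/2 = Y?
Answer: 414478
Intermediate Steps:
h(Y, O) = 4 - 2*Y
U(V) = V*(84 + 14*V) (U(V) = ((2*(6 + V))*7)*V = ((12 + 2*V)*7)*V = (84 + 14*V)*V = V*(84 + 14*V))
U(169) - h(216, 134) = 14*169*(6 + 169) - (4 - 2*216) = 14*169*175 - (4 - 432) = 414050 - 1*(-428) = 414050 + 428 = 414478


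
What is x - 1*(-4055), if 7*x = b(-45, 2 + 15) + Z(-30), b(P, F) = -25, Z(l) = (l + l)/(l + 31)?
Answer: 28300/7 ≈ 4042.9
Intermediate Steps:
Z(l) = 2*l/(31 + l) (Z(l) = (2*l)/(31 + l) = 2*l/(31 + l))
x = -85/7 (x = (-25 + 2*(-30)/(31 - 30))/7 = (-25 + 2*(-30)/1)/7 = (-25 + 2*(-30)*1)/7 = (-25 - 60)/7 = (1/7)*(-85) = -85/7 ≈ -12.143)
x - 1*(-4055) = -85/7 - 1*(-4055) = -85/7 + 4055 = 28300/7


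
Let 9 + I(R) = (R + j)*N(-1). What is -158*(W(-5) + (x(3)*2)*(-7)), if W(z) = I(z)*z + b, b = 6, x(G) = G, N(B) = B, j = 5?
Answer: -1422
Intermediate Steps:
I(R) = -14 - R (I(R) = -9 + (R + 5)*(-1) = -9 + (5 + R)*(-1) = -9 + (-5 - R) = -14 - R)
W(z) = 6 + z*(-14 - z) (W(z) = (-14 - z)*z + 6 = z*(-14 - z) + 6 = 6 + z*(-14 - z))
-158*(W(-5) + (x(3)*2)*(-7)) = -158*((6 - 1*(-5)*(14 - 5)) + (3*2)*(-7)) = -158*((6 - 1*(-5)*9) + 6*(-7)) = -158*((6 + 45) - 42) = -158*(51 - 42) = -158*9 = -1422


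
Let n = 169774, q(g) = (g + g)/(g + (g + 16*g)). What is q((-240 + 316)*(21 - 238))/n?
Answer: 1/1527966 ≈ 6.5447e-7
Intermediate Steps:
q(g) = ⅑ (q(g) = (2*g)/(g + 17*g) = (2*g)/((18*g)) = (2*g)*(1/(18*g)) = ⅑)
q((-240 + 316)*(21 - 238))/n = (⅑)/169774 = (⅑)*(1/169774) = 1/1527966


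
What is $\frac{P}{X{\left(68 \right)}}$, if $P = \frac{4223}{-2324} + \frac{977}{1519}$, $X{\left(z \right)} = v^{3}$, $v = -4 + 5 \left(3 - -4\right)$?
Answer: $- \frac{592027}{15023839628} \approx -3.9406 \cdot 10^{-5}$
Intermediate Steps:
$v = 31$ ($v = -4 + 5 \left(3 + 4\right) = -4 + 5 \cdot 7 = -4 + 35 = 31$)
$X{\left(z \right)} = 29791$ ($X{\left(z \right)} = 31^{3} = 29791$)
$P = - \frac{592027}{504308}$ ($P = 4223 \left(- \frac{1}{2324}\right) + 977 \cdot \frac{1}{1519} = - \frac{4223}{2324} + \frac{977}{1519} = - \frac{592027}{504308} \approx -1.1739$)
$\frac{P}{X{\left(68 \right)}} = - \frac{592027}{504308 \cdot 29791} = \left(- \frac{592027}{504308}\right) \frac{1}{29791} = - \frac{592027}{15023839628}$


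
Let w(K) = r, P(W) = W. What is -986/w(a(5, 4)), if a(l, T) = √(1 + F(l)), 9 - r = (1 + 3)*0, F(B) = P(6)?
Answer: -986/9 ≈ -109.56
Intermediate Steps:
F(B) = 6
r = 9 (r = 9 - (1 + 3)*0 = 9 - 4*0 = 9 - 1*0 = 9 + 0 = 9)
a(l, T) = √7 (a(l, T) = √(1 + 6) = √7)
w(K) = 9
-986/w(a(5, 4)) = -986/9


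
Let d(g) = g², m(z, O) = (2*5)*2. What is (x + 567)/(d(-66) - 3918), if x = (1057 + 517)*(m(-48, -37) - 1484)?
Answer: -767923/146 ≈ -5259.8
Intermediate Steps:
m(z, O) = 20 (m(z, O) = 10*2 = 20)
x = -2304336 (x = (1057 + 517)*(20 - 1484) = 1574*(-1464) = -2304336)
(x + 567)/(d(-66) - 3918) = (-2304336 + 567)/((-66)² - 3918) = -2303769/(4356 - 3918) = -2303769/438 = -2303769*1/438 = -767923/146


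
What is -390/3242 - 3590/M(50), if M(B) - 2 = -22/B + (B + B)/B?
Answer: -145502105/144269 ≈ -1008.5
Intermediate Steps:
M(B) = 4 - 22/B (M(B) = 2 + (-22/B + (B + B)/B) = 2 + (-22/B + (2*B)/B) = 2 + (-22/B + 2) = 2 + (2 - 22/B) = 4 - 22/B)
-390/3242 - 3590/M(50) = -390/3242 - 3590/(4 - 22/50) = -390*1/3242 - 3590/(4 - 22*1/50) = -195/1621 - 3590/(4 - 11/25) = -195/1621 - 3590/89/25 = -195/1621 - 3590*25/89 = -195/1621 - 89750/89 = -145502105/144269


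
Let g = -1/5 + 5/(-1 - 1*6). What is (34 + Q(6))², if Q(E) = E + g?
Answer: 1871424/1225 ≈ 1527.7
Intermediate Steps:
g = -32/35 (g = -1*⅕ + 5/(-1 - 6) = -⅕ + 5/(-7) = -⅕ + 5*(-⅐) = -⅕ - 5/7 = -32/35 ≈ -0.91429)
Q(E) = -32/35 + E (Q(E) = E - 32/35 = -32/35 + E)
(34 + Q(6))² = (34 + (-32/35 + 6))² = (34 + 178/35)² = (1368/35)² = 1871424/1225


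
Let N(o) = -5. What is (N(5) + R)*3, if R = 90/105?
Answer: -87/7 ≈ -12.429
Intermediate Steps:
R = 6/7 (R = 90*(1/105) = 6/7 ≈ 0.85714)
(N(5) + R)*3 = (-5 + 6/7)*3 = -29/7*3 = -87/7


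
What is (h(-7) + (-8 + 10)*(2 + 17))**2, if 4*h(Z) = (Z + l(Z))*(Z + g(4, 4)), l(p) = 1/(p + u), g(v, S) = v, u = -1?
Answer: 1923769/1024 ≈ 1878.7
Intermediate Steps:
l(p) = 1/(-1 + p) (l(p) = 1/(p - 1) = 1/(-1 + p))
h(Z) = (4 + Z)*(Z + 1/(-1 + Z))/4 (h(Z) = ((Z + 1/(-1 + Z))*(Z + 4))/4 = ((Z + 1/(-1 + Z))*(4 + Z))/4 = ((4 + Z)*(Z + 1/(-1 + Z)))/4 = (4 + Z)*(Z + 1/(-1 + Z))/4)
(h(-7) + (-8 + 10)*(2 + 17))**2 = ((4 + (-7)**3 - 3*(-7) + 3*(-7)**2)/(4*(-1 - 7)) + (-8 + 10)*(2 + 17))**2 = ((1/4)*(4 - 343 + 21 + 3*49)/(-8) + 2*19)**2 = ((1/4)*(-1/8)*(4 - 343 + 21 + 147) + 38)**2 = ((1/4)*(-1/8)*(-171) + 38)**2 = (171/32 + 38)**2 = (1387/32)**2 = 1923769/1024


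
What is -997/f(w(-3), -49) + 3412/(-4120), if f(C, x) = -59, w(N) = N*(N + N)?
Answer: 976583/60770 ≈ 16.070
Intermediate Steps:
w(N) = 2*N² (w(N) = N*(2*N) = 2*N²)
-997/f(w(-3), -49) + 3412/(-4120) = -997/(-59) + 3412/(-4120) = -997*(-1/59) + 3412*(-1/4120) = 997/59 - 853/1030 = 976583/60770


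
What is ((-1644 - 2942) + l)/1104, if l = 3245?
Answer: -447/368 ≈ -1.2147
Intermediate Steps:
((-1644 - 2942) + l)/1104 = ((-1644 - 2942) + 3245)/1104 = (-4586 + 3245)*(1/1104) = -1341*1/1104 = -447/368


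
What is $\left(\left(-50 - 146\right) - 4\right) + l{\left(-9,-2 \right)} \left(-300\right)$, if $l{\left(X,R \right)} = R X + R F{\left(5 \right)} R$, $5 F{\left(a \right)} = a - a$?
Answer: $-5600$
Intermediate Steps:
$F{\left(a \right)} = 0$ ($F{\left(a \right)} = \frac{a - a}{5} = \frac{1}{5} \cdot 0 = 0$)
$l{\left(X,R \right)} = R X$ ($l{\left(X,R \right)} = R X + R 0 R = R X + 0 R = R X + 0 = R X$)
$\left(\left(-50 - 146\right) - 4\right) + l{\left(-9,-2 \right)} \left(-300\right) = \left(\left(-50 - 146\right) - 4\right) + \left(-2\right) \left(-9\right) \left(-300\right) = \left(-196 - 4\right) + 18 \left(-300\right) = -200 - 5400 = -5600$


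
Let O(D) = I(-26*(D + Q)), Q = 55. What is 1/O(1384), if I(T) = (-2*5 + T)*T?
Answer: 1/1400181536 ≈ 7.1419e-10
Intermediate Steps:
I(T) = T*(-10 + T) (I(T) = (-10 + T)*T = T*(-10 + T))
O(D) = (-1440 - 26*D)*(-1430 - 26*D) (O(D) = (-26*(D + 55))*(-10 - 26*(D + 55)) = (-26*(55 + D))*(-10 - 26*(55 + D)) = (-1430 - 26*D)*(-10 + (-1430 - 26*D)) = (-1430 - 26*D)*(-1440 - 26*D) = (-1440 - 26*D)*(-1430 - 26*D))
1/O(1384) = 1/(52*(55 + 1384)*(720 + 13*1384)) = 1/(52*1439*(720 + 17992)) = 1/(52*1439*18712) = 1/1400181536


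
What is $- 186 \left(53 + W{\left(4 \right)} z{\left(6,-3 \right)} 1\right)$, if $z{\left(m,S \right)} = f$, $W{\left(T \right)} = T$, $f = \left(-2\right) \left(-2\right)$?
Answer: $-12834$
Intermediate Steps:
$f = 4$
$z{\left(m,S \right)} = 4$
$- 186 \left(53 + W{\left(4 \right)} z{\left(6,-3 \right)} 1\right) = - 186 \left(53 + 4 \cdot 4 \cdot 1\right) = - 186 \left(53 + 16 \cdot 1\right) = - 186 \left(53 + 16\right) = \left(-186\right) 69 = -12834$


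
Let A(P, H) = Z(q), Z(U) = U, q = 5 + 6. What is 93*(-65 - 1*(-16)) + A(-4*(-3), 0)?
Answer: -4546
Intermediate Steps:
q = 11
A(P, H) = 11
93*(-65 - 1*(-16)) + A(-4*(-3), 0) = 93*(-65 - 1*(-16)) + 11 = 93*(-65 + 16) + 11 = 93*(-49) + 11 = -4557 + 11 = -4546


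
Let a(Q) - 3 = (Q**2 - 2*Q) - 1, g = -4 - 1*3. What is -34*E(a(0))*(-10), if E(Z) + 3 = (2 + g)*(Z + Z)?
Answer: -7820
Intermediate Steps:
g = -7 (g = -4 - 3 = -7)
a(Q) = 2 + Q**2 - 2*Q (a(Q) = 3 + ((Q**2 - 2*Q) - 1) = 3 + (-1 + Q**2 - 2*Q) = 2 + Q**2 - 2*Q)
E(Z) = -3 - 10*Z (E(Z) = -3 + (2 - 7)*(Z + Z) = -3 - 10*Z)
-34*E(a(0))*(-10) = -34*(-3 - 10*(2 + 0**2 - 2*0))*(-10) = -34*(-3 - 10*(2 + 0 + 0))*(-10) = -34*(-3 - 10*2)*(-10) = -34*(-3 - 20)*(-10) = -34*(-23)*(-10) = 782*(-10) = -7820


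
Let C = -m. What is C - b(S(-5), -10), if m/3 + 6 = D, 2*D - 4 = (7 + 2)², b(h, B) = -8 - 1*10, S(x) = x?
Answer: -183/2 ≈ -91.500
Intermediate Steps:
b(h, B) = -18 (b(h, B) = -8 - 10 = -18)
D = 85/2 (D = 2 + (7 + 2)²/2 = 2 + (½)*9² = 2 + (½)*81 = 2 + 81/2 = 85/2 ≈ 42.500)
m = 219/2 (m = -18 + 3*(85/2) = -18 + 255/2 = 219/2 ≈ 109.50)
C = -219/2 (C = -1*219/2 = -219/2 ≈ -109.50)
C - b(S(-5), -10) = -219/2 - 1*(-18) = -219/2 + 18 = -183/2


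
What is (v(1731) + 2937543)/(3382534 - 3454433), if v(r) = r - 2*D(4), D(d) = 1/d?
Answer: -5878547/143798 ≈ -40.881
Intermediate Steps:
v(r) = -½ + r (v(r) = r - 2/4 = r - 2*¼ = r - ½ = -½ + r)
(v(1731) + 2937543)/(3382534 - 3454433) = ((-½ + 1731) + 2937543)/(3382534 - 3454433) = (3461/2 + 2937543)/(-71899) = (5878547/2)*(-1/71899) = -5878547/143798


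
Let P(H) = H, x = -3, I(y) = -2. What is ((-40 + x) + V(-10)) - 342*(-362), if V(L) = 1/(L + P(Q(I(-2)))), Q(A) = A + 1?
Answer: 1361370/11 ≈ 1.2376e+5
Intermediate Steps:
Q(A) = 1 + A
V(L) = 1/(-1 + L) (V(L) = 1/(L + (1 - 2)) = 1/(L - 1) = 1/(-1 + L))
((-40 + x) + V(-10)) - 342*(-362) = ((-40 - 3) + 1/(-1 - 10)) - 342*(-362) = (-43 + 1/(-11)) + 123804 = (-43 - 1/11) + 123804 = -474/11 + 123804 = 1361370/11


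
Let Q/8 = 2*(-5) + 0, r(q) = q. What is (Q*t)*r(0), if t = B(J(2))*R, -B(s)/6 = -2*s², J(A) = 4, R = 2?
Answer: 0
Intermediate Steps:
B(s) = 12*s² (B(s) = -(-12)*s² = 12*s²)
t = 384 (t = (12*4²)*2 = (12*16)*2 = 192*2 = 384)
Q = -80 (Q = 8*(2*(-5) + 0) = 8*(-10 + 0) = 8*(-10) = -80)
(Q*t)*r(0) = -80*384*0 = -30720*0 = 0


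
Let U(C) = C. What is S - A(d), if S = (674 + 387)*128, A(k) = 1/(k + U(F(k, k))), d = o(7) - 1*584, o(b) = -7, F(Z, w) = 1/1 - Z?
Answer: 135807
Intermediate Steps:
F(Z, w) = 1 - Z
d = -591 (d = -7 - 1*584 = -7 - 584 = -591)
A(k) = 1 (A(k) = 1/(k + (1 - k)) = 1/1 = 1)
S = 135808 (S = 1061*128 = 135808)
S - A(d) = 135808 - 1*1 = 135808 - 1 = 135807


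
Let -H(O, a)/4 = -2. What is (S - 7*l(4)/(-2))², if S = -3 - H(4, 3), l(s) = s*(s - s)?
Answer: 121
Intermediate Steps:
l(s) = 0 (l(s) = s*0 = 0)
H(O, a) = 8 (H(O, a) = -4*(-2) = 8)
S = -11 (S = -3 - 1*8 = -3 - 8 = -11)
(S - 7*l(4)/(-2))² = (-11 - 0/(-2))² = (-11 - 0*(-1)/2)² = (-11 - 7*0)² = (-11 + 0)² = (-11)² = 121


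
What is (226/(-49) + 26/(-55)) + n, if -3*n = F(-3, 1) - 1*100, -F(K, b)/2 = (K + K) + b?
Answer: 67146/2695 ≈ 24.915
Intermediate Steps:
F(K, b) = -4*K - 2*b (F(K, b) = -2*((K + K) + b) = -2*(2*K + b) = -2*(b + 2*K) = -4*K - 2*b)
n = 30 (n = -((-4*(-3) - 2*1) - 1*100)/3 = -((12 - 2) - 100)/3 = -(10 - 100)/3 = -1/3*(-90) = 30)
(226/(-49) + 26/(-55)) + n = (226/(-49) + 26/(-55)) + 30 = (226*(-1/49) + 26*(-1/55)) + 30 = (-226/49 - 26/55) + 30 = -13704/2695 + 30 = 67146/2695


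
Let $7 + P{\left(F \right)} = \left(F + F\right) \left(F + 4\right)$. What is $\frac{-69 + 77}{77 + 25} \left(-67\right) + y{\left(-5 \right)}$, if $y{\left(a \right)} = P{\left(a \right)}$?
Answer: $- \frac{115}{51} \approx -2.2549$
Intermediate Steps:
$P{\left(F \right)} = -7 + 2 F \left(4 + F\right)$ ($P{\left(F \right)} = -7 + \left(F + F\right) \left(F + 4\right) = -7 + 2 F \left(4 + F\right)$)
$y{\left(a \right)} = -7 + 2 a^{2} + 8 a$
$\frac{-69 + 77}{77 + 25} \left(-67\right) + y{\left(-5 \right)} = \frac{-69 + 77}{77 + 25} \left(-67\right) + \left(-7 + 2 \left(-5\right)^{2} + 8 \left(-5\right)\right) = \frac{8}{102} \left(-67\right) - -3 = 8 \cdot \frac{1}{102} \left(-67\right) - -3 = \frac{4}{51} \left(-67\right) + 3 = - \frac{268}{51} + 3 = - \frac{115}{51}$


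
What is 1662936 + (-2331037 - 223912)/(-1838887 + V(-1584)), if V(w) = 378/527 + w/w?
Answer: 1611540225207307/969092544 ≈ 1.6629e+6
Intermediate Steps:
V(w) = 905/527 (V(w) = 378*(1/527) + 1 = 378/527 + 1 = 905/527)
1662936 + (-2331037 - 223912)/(-1838887 + V(-1584)) = 1662936 + (-2331037 - 223912)/(-1838887 + 905/527) = 1662936 - 2554949/(-969092544/527) = 1662936 - 2554949*(-527/969092544) = 1662936 + 1346458123/969092544 = 1611540225207307/969092544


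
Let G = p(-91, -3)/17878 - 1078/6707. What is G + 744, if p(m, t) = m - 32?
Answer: 89191265579/119907746 ≈ 743.83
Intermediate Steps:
p(m, t) = -32 + m
G = -20097445/119907746 (G = (-32 - 91)/17878 - 1078/6707 = -123*1/17878 - 1078*1/6707 = -123/17878 - 1078/6707 = -20097445/119907746 ≈ -0.16761)
G + 744 = -20097445/119907746 + 744 = 89191265579/119907746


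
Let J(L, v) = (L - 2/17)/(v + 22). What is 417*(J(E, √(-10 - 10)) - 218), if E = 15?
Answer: 417*(-7412*√5 + 81279*I)/(34*(√5 - 11*I)) ≈ -90635.0 - 55.067*I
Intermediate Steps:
J(L, v) = (-2/17 + L)/(22 + v) (J(L, v) = (L - 2*1/17)/(22 + v) = (L - 2/17)/(22 + v) = (-2/17 + L)/(22 + v))
417*(J(E, √(-10 - 10)) - 218) = 417*((-2/17 + 15)/(22 + √(-10 - 10)) - 218) = 417*((253/17)/(22 + √(-20)) - 218) = 417*((253/17)/(22 + 2*I*√5) - 218) = 417*(253/(17*(22 + 2*I*√5)) - 218) = 417*(-218 + 253/(17*(22 + 2*I*√5))) = -90906 + 105501/(17*(22 + 2*I*√5))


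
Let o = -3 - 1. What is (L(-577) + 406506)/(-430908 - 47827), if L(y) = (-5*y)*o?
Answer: -394966/478735 ≈ -0.82502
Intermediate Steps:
o = -4
L(y) = 20*y (L(y) = -5*y*(-4) = 20*y)
(L(-577) + 406506)/(-430908 - 47827) = (20*(-577) + 406506)/(-430908 - 47827) = (-11540 + 406506)/(-478735) = 394966*(-1/478735) = -394966/478735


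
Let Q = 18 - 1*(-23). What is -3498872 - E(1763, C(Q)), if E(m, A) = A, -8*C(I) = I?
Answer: -27990935/8 ≈ -3.4989e+6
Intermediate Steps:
Q = 41 (Q = 18 + 23 = 41)
C(I) = -I/8
-3498872 - E(1763, C(Q)) = -3498872 - (-1)*41/8 = -3498872 - 1*(-41/8) = -3498872 + 41/8 = -27990935/8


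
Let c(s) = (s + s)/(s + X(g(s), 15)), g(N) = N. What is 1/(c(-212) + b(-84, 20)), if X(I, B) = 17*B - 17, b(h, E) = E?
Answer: 13/48 ≈ 0.27083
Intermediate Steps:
X(I, B) = -17 + 17*B
c(s) = 2*s/(238 + s) (c(s) = (s + s)/(s + (-17 + 17*15)) = (2*s)/(s + (-17 + 255)) = (2*s)/(s + 238) = (2*s)/(238 + s) = 2*s/(238 + s))
1/(c(-212) + b(-84, 20)) = 1/(2*(-212)/(238 - 212) + 20) = 1/(2*(-212)/26 + 20) = 1/(2*(-212)*(1/26) + 20) = 1/(-212/13 + 20) = 1/(48/13) = 13/48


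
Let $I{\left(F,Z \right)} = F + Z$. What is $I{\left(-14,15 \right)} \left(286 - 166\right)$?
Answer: $120$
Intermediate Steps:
$I{\left(-14,15 \right)} \left(286 - 166\right) = \left(-14 + 15\right) \left(286 - 166\right) = 1 \cdot 120 = 120$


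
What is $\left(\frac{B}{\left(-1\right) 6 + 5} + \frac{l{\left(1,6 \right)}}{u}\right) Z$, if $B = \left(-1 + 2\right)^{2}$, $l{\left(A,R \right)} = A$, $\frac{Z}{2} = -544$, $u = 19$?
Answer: $\frac{19584}{19} \approx 1030.7$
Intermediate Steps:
$Z = -1088$ ($Z = 2 \left(-544\right) = -1088$)
$B = 1$ ($B = 1^{2} = 1$)
$\left(\frac{B}{\left(-1\right) 6 + 5} + \frac{l{\left(1,6 \right)}}{u}\right) Z = \left(1 \frac{1}{\left(-1\right) 6 + 5} + 1 \cdot \frac{1}{19}\right) \left(-1088\right) = \left(1 \frac{1}{-6 + 5} + 1 \cdot \frac{1}{19}\right) \left(-1088\right) = \left(1 \frac{1}{-1} + \frac{1}{19}\right) \left(-1088\right) = \left(1 \left(-1\right) + \frac{1}{19}\right) \left(-1088\right) = \left(-1 + \frac{1}{19}\right) \left(-1088\right) = \left(- \frac{18}{19}\right) \left(-1088\right) = \frac{19584}{19}$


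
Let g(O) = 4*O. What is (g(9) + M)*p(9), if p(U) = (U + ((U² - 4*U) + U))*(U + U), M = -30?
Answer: 6804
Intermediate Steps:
p(U) = 2*U*(U² - 2*U) (p(U) = (U + (U² - 3*U))*(2*U) = (U² - 2*U)*(2*U) = 2*U*(U² - 2*U))
(g(9) + M)*p(9) = (4*9 - 30)*(2*9²*(-2 + 9)) = (36 - 30)*(2*81*7) = 6*1134 = 6804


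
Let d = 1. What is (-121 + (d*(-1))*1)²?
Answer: 14884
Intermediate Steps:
(-121 + (d*(-1))*1)² = (-121 + (1*(-1))*1)² = (-121 - 1*1)² = (-121 - 1)² = (-122)² = 14884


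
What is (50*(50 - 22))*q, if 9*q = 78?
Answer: 36400/3 ≈ 12133.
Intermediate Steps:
q = 26/3 (q = (⅑)*78 = 26/3 ≈ 8.6667)
(50*(50 - 22))*q = (50*(50 - 22))*(26/3) = (50*28)*(26/3) = 1400*(26/3) = 36400/3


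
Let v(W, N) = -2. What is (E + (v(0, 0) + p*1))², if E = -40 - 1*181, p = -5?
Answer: 51984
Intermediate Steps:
E = -221 (E = -40 - 181 = -221)
(E + (v(0, 0) + p*1))² = (-221 + (-2 - 5*1))² = (-221 + (-2 - 5))² = (-221 - 7)² = (-228)² = 51984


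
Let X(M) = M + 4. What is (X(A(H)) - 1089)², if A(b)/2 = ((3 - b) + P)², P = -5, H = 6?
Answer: 915849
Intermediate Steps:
A(b) = 2*(-2 - b)² (A(b) = 2*((3 - b) - 5)² = 2*(-2 - b)²)
X(M) = 4 + M
(X(A(H)) - 1089)² = ((4 + 2*(2 + 6)²) - 1089)² = ((4 + 2*8²) - 1089)² = ((4 + 2*64) - 1089)² = ((4 + 128) - 1089)² = (132 - 1089)² = (-957)² = 915849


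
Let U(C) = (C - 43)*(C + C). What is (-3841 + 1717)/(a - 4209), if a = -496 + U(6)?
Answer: 2124/5149 ≈ 0.41251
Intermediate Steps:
U(C) = 2*C*(-43 + C) (U(C) = (-43 + C)*(2*C) = 2*C*(-43 + C))
a = -940 (a = -496 + 2*6*(-43 + 6) = -496 + 2*6*(-37) = -496 - 444 = -940)
(-3841 + 1717)/(a - 4209) = (-3841 + 1717)/(-940 - 4209) = -2124/(-5149) = -2124*(-1/5149) = 2124/5149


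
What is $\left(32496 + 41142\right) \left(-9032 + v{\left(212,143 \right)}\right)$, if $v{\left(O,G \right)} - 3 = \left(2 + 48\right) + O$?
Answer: $-645584346$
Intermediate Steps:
$v{\left(O,G \right)} = 53 + O$ ($v{\left(O,G \right)} = 3 + \left(\left(2 + 48\right) + O\right) = 3 + \left(50 + O\right) = 53 + O$)
$\left(32496 + 41142\right) \left(-9032 + v{\left(212,143 \right)}\right) = \left(32496 + 41142\right) \left(-9032 + \left(53 + 212\right)\right) = 73638 \left(-9032 + 265\right) = 73638 \left(-8767\right) = -645584346$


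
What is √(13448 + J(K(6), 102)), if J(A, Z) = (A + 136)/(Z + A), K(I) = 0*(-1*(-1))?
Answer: 2*√30261/3 ≈ 115.97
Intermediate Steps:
K(I) = 0 (K(I) = 0*1 = 0)
J(A, Z) = (136 + A)/(A + Z)
√(13448 + J(K(6), 102)) = √(13448 + (136 + 0)/(0 + 102)) = √(13448 + 136/102) = √(13448 + (1/102)*136) = √(13448 + 4/3) = √(40348/3) = 2*√30261/3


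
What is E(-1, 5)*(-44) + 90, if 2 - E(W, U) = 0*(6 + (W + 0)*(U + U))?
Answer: 2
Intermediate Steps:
E(W, U) = 2 (E(W, U) = 2 - 0*(6 + (W + 0)*(U + U)) = 2 - 0*(6 + W*(2*U)) = 2 - 0*(6 + 2*U*W) = 2 - 1*0 = 2 + 0 = 2)
E(-1, 5)*(-44) + 90 = 2*(-44) + 90 = -88 + 90 = 2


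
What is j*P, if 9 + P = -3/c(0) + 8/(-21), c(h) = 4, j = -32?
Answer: 6808/21 ≈ 324.19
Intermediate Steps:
P = -851/84 (P = -9 + (-3/4 + 8/(-21)) = -9 + (-3*1/4 + 8*(-1/21)) = -9 + (-3/4 - 8/21) = -9 - 95/84 = -851/84 ≈ -10.131)
j*P = -32*(-851/84) = 6808/21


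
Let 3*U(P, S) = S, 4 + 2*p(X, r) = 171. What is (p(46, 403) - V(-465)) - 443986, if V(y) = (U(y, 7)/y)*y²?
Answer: -885635/2 ≈ -4.4282e+5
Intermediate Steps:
p(X, r) = 167/2 (p(X, r) = -2 + (½)*171 = -2 + 171/2 = 167/2)
U(P, S) = S/3
V(y) = 7*y/3 (V(y) = (((⅓)*7)/y)*y² = (7/(3*y))*y² = 7*y/3)
(p(46, 403) - V(-465)) - 443986 = (167/2 - 7*(-465)/3) - 443986 = (167/2 - 1*(-1085)) - 443986 = (167/2 + 1085) - 443986 = 2337/2 - 443986 = -885635/2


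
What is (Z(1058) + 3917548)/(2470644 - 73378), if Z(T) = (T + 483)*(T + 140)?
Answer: 2881833/1198633 ≈ 2.4043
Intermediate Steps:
Z(T) = (140 + T)*(483 + T) (Z(T) = (483 + T)*(140 + T) = (140 + T)*(483 + T))
(Z(1058) + 3917548)/(2470644 - 73378) = ((67620 + 1058**2 + 623*1058) + 3917548)/(2470644 - 73378) = ((67620 + 1119364 + 659134) + 3917548)/2397266 = (1846118 + 3917548)*(1/2397266) = 5763666*(1/2397266) = 2881833/1198633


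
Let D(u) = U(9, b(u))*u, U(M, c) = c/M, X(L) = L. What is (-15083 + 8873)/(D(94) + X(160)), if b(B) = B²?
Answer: -27945/416012 ≈ -0.067173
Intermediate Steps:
D(u) = u³/9 (D(u) = (u²/9)*u = u³/9)
(-15083 + 8873)/(D(94) + X(160)) = (-15083 + 8873)/((⅑)*94³ + 160) = -6210/((⅑)*830584 + 160) = -6210/(830584/9 + 160) = -6210/832024/9 = -6210*9/832024 = -27945/416012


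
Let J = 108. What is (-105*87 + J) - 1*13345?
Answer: -22372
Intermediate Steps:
(-105*87 + J) - 1*13345 = (-105*87 + 108) - 1*13345 = (-9135 + 108) - 13345 = -9027 - 13345 = -22372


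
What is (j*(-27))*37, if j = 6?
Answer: -5994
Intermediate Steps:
(j*(-27))*37 = (6*(-27))*37 = -162*37 = -5994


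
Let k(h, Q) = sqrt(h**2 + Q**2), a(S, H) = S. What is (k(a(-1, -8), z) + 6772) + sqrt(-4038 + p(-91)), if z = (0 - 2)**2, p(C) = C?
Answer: 6772 + sqrt(17) + I*sqrt(4129) ≈ 6776.1 + 64.257*I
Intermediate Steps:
z = 4 (z = (-2)**2 = 4)
k(h, Q) = sqrt(Q**2 + h**2)
(k(a(-1, -8), z) + 6772) + sqrt(-4038 + p(-91)) = (sqrt(4**2 + (-1)**2) + 6772) + sqrt(-4038 - 91) = (sqrt(16 + 1) + 6772) + sqrt(-4129) = (sqrt(17) + 6772) + I*sqrt(4129) = (6772 + sqrt(17)) + I*sqrt(4129) = 6772 + sqrt(17) + I*sqrt(4129)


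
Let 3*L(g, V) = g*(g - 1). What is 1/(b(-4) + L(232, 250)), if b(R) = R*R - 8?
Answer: 1/17872 ≈ 5.5953e-5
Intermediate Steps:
L(g, V) = g*(-1 + g)/3 (L(g, V) = (g*(g - 1))/3 = (g*(-1 + g))/3 = g*(-1 + g)/3)
b(R) = -8 + R² (b(R) = R² - 8 = -8 + R²)
1/(b(-4) + L(232, 250)) = 1/((-8 + (-4)²) + (⅓)*232*(-1 + 232)) = 1/((-8 + 16) + (⅓)*232*231) = 1/(8 + 17864) = 1/17872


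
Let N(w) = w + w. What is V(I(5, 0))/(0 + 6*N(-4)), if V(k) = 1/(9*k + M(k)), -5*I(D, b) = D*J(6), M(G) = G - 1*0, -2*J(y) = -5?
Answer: 1/1200 ≈ 0.00083333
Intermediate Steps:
J(y) = 5/2 (J(y) = -1/2*(-5) = 5/2)
N(w) = 2*w
M(G) = G (M(G) = G + 0 = G)
I(D, b) = -D/2 (I(D, b) = -D*5/(5*2) = -D/2)
V(k) = 1/(10*k) (V(k) = 1/(9*k + k) = 1/(10*k))
V(I(5, 0))/(0 + 6*N(-4)) = (1/(10*((-1/2*5))))/(0 + 6*(2*(-4))) = (1/(10*(-5/2)))/(0 + 6*(-8)) = ((1/10)*(-2/5))/(0 - 48) = -1/25/(-48) = -1/25*(-1/48) = 1/1200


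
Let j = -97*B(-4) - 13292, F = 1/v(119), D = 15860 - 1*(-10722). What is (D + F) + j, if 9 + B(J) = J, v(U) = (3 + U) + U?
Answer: 3506792/241 ≈ 14551.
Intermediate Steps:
v(U) = 3 + 2*U
B(J) = -9 + J
D = 26582 (D = 15860 + 10722 = 26582)
F = 1/241 (F = 1/(3 + 2*119) = 1/(3 + 238) = 1/241 ≈ 0.0041494)
j = -12031 (j = -97*(-9 - 4) - 13292 = -97*(-13) - 13292 = 1261 - 13292 = -12031)
(D + F) + j = (26582 + 1/241) - 12031 = 6406263/241 - 12031 = 3506792/241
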